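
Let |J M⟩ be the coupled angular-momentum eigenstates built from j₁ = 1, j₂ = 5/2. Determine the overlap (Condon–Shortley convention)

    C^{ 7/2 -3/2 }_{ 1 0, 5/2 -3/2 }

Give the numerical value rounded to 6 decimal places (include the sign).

triangle: 0!*2!*5!/8! = 240/40320
(j±m)!: 1!*1!*1!*4!*2!*5! = 5760
prefactor² = (2J+1)*Δ*N² = 1920/7
  k=0: +1/(0!*0!*1!*1!*1!*4!) = 1/24
Σ = 1/24  ⇒  CG² = 1920/7*1/24² = 10/21
CG = +√(10/21) = +0.690066

+0.690066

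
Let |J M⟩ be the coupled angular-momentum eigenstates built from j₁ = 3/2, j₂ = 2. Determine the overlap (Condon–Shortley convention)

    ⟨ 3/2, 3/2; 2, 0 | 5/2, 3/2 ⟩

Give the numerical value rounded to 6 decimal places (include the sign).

+√(18/35) = +0.717137

j₁+j₂−J=1  J+j₁−j₂=2  J−j₁+j₂=3  j₁+j₂+J+1=7
(j₁±m₁, j₂±m₂, J±M) = (3,0,2,2,4,1)
P² = 288/35
sum k=0..0:
  [0] +1/4 = 1/4
S = 1/4
C² = P²·S² = 18/35 ; C = +0.717137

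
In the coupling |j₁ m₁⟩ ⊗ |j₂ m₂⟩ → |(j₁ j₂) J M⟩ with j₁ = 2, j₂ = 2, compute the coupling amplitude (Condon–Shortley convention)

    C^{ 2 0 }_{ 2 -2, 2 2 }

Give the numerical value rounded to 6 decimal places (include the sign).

+√(2/7) ≈ +0.534522

j₁+j₂−J=2  J+j₁−j₂=2  J−j₁+j₂=2  j₁+j₂+J+1=7
(j₁±m₁, j₂±m₂, J±M) = (0,4,4,0,2,2)
P² = 128/7
sum k=2..2:
  [2] +1/8 = 1/8
S = 1/8
C² = P²·S² = 2/7 ; C = +0.534522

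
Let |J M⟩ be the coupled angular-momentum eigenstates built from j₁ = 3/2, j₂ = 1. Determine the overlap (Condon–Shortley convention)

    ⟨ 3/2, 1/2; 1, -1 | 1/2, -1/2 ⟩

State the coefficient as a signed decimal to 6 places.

+√(1/6) ≈ +0.408248

j₁+j₂−J=2  J+j₁−j₂=1  J−j₁+j₂=0  j₁+j₂+J+1=4
(j₁±m₁, j₂±m₂, J±M) = (2,1,0,2,0,1)
P² = 2/3
sum k=0..0:
  [0] +1/2 = 1/2
S = 1/2
C² = P²·S² = 1/6 ; C = +0.408248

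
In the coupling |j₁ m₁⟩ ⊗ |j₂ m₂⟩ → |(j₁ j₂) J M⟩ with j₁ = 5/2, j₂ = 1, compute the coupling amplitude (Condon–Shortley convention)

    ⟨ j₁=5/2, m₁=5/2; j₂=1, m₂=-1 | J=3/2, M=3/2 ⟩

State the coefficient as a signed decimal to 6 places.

+0.816497

triangle: 2!×3!×0!/6! = 12/720
(j±m)!: 5!×0!×0!×2!×3!×0! = 1440
prefactor² = (2J+1)×Δ×N² = 96
  k=0: +1/(0!×2!×0!×0!×3!×0!) = 1/12
Σ = 1/12  ⇒  CG² = 96×1/12² = 2/3
CG = +√(2/3) = +0.816497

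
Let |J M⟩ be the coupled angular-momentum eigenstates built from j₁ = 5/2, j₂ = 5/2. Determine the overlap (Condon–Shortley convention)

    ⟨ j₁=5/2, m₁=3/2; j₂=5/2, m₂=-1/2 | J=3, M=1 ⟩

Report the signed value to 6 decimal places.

j₁+j₂−J=2  J+j₁−j₂=3  J−j₁+j₂=3  j₁+j₂+J+1=9
(j₁±m₁, j₂±m₂, J±M) = (4,1,2,3,4,2)
P² = 96/5
sum k=0..1:
  [0] +1/8 = 1/8
  [1] −1/12 = -1/12
S = 1/24
C² = P²·S² = 1/30 ; C = +0.182574

+0.182574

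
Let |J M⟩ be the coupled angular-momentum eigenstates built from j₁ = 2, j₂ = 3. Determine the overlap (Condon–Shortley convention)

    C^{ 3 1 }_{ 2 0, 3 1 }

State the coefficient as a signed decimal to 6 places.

-0.387298  (= −√(3/20))

√[7·2!2!4!/9! · 2!2!4!2!4!2!] = √(256/15)
  +(−1)^0/∏(0,2,2,4,0,0)! = 1/96  (running 1/96)
  +(−1)^1/∏(1,1,1,3,1,1)! = -1/6  (running -5/32)
  +(−1)^2/∏(2,0,0,2,2,2)! = 1/16  (running -3/32)
⟨..|..⟩ = √(256/15)·(-3/32) = -0.387298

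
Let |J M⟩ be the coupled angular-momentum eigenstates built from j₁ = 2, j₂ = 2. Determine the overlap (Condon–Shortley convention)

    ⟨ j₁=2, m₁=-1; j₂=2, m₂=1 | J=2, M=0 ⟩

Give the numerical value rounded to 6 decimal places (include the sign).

+√(1/14) = +0.267261

triangle: 2!×2!×2!/7! = 8/5040
(j±m)!: 1!×3!×3!×1!×2!×2! = 144
prefactor² = (2J+1)×Δ×N² = 8/7
  k=1: −1/(1!×1!×2!×2!×0!×0!) = -1/4
  k=2: +1/(2!×0!×1!×1!×1!×1!) = 1/2
Σ = 1/4  ⇒  CG² = 8/7×1/4² = 1/14
CG = +√(1/14) = +0.267261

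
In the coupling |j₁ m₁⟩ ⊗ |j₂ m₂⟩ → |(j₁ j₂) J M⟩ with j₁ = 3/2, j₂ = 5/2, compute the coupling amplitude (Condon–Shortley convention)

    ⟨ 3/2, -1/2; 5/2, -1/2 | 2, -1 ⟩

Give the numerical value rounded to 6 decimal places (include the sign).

−√(25/84) = -0.545545

j₁+j₂−J=2  J+j₁−j₂=1  J−j₁+j₂=3  j₁+j₂+J+1=7
(j₁±m₁, j₂±m₂, J±M) = (1,2,2,3,1,3)
P² = 12/7
sum k=1..2:
  [1] −1/2 = -1/2
  [2] +1/12 = 1/12
S = -5/12
C² = P²·S² = 25/84 ; C = -0.545545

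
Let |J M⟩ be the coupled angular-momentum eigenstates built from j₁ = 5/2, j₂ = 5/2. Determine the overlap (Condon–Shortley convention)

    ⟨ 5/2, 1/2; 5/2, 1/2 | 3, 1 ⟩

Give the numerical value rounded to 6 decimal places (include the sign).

−√(4/15) ≈ -0.516398

j₁+j₂−J=2  J+j₁−j₂=3  J−j₁+j₂=3  j₁+j₂+J+1=9
(j₁±m₁, j₂±m₂, J±M) = (3,2,3,2,4,2)
P² = 48/5
sum k=0..2:
  [0] +1/24 = 1/24
  [1] −1/4 = -1/4
  [2] +1/24 = 1/24
S = -1/6
C² = P²·S² = 4/15 ; C = -0.516398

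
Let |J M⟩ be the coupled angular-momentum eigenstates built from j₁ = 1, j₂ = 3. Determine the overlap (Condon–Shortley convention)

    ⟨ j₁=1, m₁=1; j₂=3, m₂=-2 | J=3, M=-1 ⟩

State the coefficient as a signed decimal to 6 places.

j₁+j₂−J=1  J+j₁−j₂=1  J−j₁+j₂=5  j₁+j₂+J+1=8
(j₁±m₁, j₂±m₂, J±M) = (2,0,1,5,2,4)
P² = 240
sum k=0..0:
  [0] +1/24 = 1/24
S = 1/24
C² = P²·S² = 5/12 ; C = +0.645497

+0.645497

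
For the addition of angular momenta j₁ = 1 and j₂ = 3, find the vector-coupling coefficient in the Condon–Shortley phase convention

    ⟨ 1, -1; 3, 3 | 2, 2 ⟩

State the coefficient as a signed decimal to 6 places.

j₁+j₂−J=2  J+j₁−j₂=0  J−j₁+j₂=4  j₁+j₂+J+1=7
(j₁±m₁, j₂±m₂, J±M) = (0,2,6,0,4,0)
P² = 11520/7
sum k=2..2:
  [2] +1/48 = 1/48
S = 1/48
C² = P²·S² = 5/7 ; C = +0.845154

+0.845154  (= +√(5/7))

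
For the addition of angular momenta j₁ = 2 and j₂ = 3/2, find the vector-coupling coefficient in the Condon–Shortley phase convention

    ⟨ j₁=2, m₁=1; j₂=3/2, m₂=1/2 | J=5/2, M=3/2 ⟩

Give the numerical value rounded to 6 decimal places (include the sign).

j₁+j₂−J=1  J+j₁−j₂=3  J−j₁+j₂=2  j₁+j₂+J+1=7
(j₁±m₁, j₂±m₂, J±M) = (3,1,2,1,4,1)
P² = 144/35
sum k=0..1:
  [0] +1/4 = 1/4
  [1] −1/6 = -1/6
S = 1/12
C² = P²·S² = 1/35 ; C = +0.169031

+√(1/35) = +0.169031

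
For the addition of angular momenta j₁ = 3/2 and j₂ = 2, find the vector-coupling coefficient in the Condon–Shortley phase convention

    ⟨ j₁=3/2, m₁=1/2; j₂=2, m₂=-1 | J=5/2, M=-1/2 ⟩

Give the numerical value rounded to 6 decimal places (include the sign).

triangle: 1!*2!*3!/7! = 12/5040
(j±m)!: 2!*1!*1!*3!*2!*3! = 144
prefactor² = (2J+1)*Δ*N² = 72/35
  k=0: +1/(0!*1!*1!*1!*1!*2!) = 1/2
  k=1: −1/(1!*0!*0!*0!*2!*3!) = -1/12
Σ = 5/12  ⇒  CG² = 72/35*5/12² = 5/14
CG = +√(5/14) = +0.597614

+0.597614  (= +√(5/14))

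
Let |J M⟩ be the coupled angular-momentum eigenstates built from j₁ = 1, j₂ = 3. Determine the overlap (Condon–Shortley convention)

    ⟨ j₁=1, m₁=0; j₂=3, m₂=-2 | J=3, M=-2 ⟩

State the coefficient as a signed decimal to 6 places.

+0.577350

triangle: 1!×1!×5!/8! = 120/40320
(j±m)!: 1!×1!×1!×5!×1!×5! = 14400
prefactor² = (2J+1)×Δ×N² = 300
  k=0: +1/(0!×1!×1!×1!×0!×4!) = 1/24
  k=1: −1/(1!×0!×0!×0!×1!×5!) = -1/120
Σ = 1/30  ⇒  CG² = 300×1/30² = 1/3
CG = +√(1/3) = +0.577350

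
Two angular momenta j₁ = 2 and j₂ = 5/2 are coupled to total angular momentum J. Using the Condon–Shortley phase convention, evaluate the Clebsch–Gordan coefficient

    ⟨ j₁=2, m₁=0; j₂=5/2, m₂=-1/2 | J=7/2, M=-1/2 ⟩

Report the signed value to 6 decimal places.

+0.195180  (= +√(4/105))

√[8·1!3!4!/9! · 2!2!2!3!3!4!] = √(768/35)
  +(−1)^0/∏(0,1,2,2,1,2)! = 1/8  (running 1/8)
  +(−1)^1/∏(1,0,1,1,2,3)! = -1/12  (running 1/24)
⟨..|..⟩ = √(768/35)·(1/24) = +0.195180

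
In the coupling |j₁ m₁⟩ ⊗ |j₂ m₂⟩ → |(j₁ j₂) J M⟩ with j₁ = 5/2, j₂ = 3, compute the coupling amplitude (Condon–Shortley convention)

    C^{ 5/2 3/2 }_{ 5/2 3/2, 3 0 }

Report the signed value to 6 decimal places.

j₁+j₂−J=3  J+j₁−j₂=2  J−j₁+j₂=3  j₁+j₂+J+1=9
(j₁±m₁, j₂±m₂, J±M) = (4,1,3,3,4,1)
P² = 864/35
sum k=0..1:
  [0] +1/36 = 1/36
  [1] −1/8 = -1/8
S = -7/72
C² = P²·S² = 7/30 ; C = -0.483046

−√(7/30) = -0.483046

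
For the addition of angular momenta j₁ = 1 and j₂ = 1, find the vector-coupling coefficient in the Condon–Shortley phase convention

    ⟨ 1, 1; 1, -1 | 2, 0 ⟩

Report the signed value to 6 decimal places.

+√(1/6) = +0.408248

√[5·0!2!2!/5! · 2!0!0!2!2!2!] = √(8/3)
  +(−1)^0/∏(0,0,0,0,2,2)! = 1/4  (running 1/4)
⟨..|..⟩ = √(8/3)·(1/4) = +0.408248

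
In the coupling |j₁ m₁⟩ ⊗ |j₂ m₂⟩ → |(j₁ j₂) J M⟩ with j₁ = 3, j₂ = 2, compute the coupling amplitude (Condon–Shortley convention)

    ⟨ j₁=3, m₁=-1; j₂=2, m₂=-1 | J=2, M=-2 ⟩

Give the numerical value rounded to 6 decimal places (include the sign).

triangle: 3!×3!×1!/8! = 36/40320
(j±m)!: 2!×4!×1!×3!×0!×4! = 6912
prefactor² = (2J+1)×Δ×N² = 216/7
  k=1: −1/(1!×2!×3!×0!×0!×1!) = -1/12
Σ = -1/12  ⇒  CG² = 216/7×(-1/12)² = 3/14
CG = −√(3/14) = -0.462910

-0.462910  (= −√(3/14))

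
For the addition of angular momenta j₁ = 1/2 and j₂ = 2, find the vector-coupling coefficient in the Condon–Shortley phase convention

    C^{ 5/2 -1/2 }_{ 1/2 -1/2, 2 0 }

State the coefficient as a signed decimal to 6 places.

triangle: 0!·1!·4!/6! = 24/720
(j±m)!: 0!·1!·2!·2!·2!·3! = 48
prefactor² = (2J+1)·Δ·N² = 48/5
  k=0: +1/(0!·0!·1!·2!·0!·2!) = 1/4
Σ = 1/4  ⇒  CG² = 48/5·1/4² = 3/5
CG = +√(3/5) = +0.774597

+0.774597  (= +√(3/5))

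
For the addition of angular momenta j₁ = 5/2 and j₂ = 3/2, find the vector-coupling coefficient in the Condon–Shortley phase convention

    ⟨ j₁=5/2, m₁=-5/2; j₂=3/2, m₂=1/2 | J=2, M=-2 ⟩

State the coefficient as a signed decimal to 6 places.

+0.690066

j₁+j₂−J=2  J+j₁−j₂=3  J−j₁+j₂=1  j₁+j₂+J+1=7
(j₁±m₁, j₂±m₂, J±M) = (0,5,2,1,0,4)
P² = 480/7
sum k=2..2:
  [2] +1/12 = 1/12
S = 1/12
C² = P²·S² = 10/21 ; C = +0.690066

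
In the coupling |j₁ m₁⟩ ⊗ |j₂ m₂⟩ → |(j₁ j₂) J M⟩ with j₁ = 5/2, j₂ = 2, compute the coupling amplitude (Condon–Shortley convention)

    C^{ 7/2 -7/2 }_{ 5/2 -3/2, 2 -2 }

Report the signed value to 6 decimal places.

+0.666667

j₁+j₂−J=1  J+j₁−j₂=4  J−j₁+j₂=3  j₁+j₂+J+1=9
(j₁±m₁, j₂±m₂, J±M) = (1,4,0,4,0,7)
P² = 9216
sum k=0..0:
  [0] +1/144 = 1/144
S = 1/144
C² = P²·S² = 4/9 ; C = +0.666667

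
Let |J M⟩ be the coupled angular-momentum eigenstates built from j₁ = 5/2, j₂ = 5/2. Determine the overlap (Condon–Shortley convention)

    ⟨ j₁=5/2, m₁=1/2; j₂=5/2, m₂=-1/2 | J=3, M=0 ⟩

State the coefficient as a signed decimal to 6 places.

triangle: 2!×3!×3!/9! = 72/362880
(j±m)!: 3!×2!×2!×3!×3!×3! = 5184
prefactor² = (2J+1)×Δ×N² = 36/5
  k=0: +1/(0!×2!×2!×2!×1!×1!) = 1/8
  k=1: −1/(1!×1!×1!×1!×2!×2!) = -1/4
  k=2: +1/(2!×0!×0!×0!×3!×3!) = 1/72
Σ = -1/9  ⇒  CG² = 36/5×(-1/9)² = 4/45
CG = −√(4/45) = -0.298142

-0.298142  (= −√(4/45))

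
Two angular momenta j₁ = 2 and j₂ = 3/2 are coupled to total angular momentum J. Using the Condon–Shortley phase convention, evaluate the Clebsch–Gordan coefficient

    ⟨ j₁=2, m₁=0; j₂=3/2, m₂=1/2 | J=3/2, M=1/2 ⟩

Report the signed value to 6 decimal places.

√[4·2!2!1!/6! · 2!2!2!1!2!1!] = √(16/45)
  +(−1)^1/∏(1,1,1,1,1,0)! = -1  (running -1)
  +(−1)^2/∏(2,0,0,0,2,1)! = 1/4  (running -3/4)
⟨..|..⟩ = √(16/45)·(-3/4) = -0.447214

−√(1/5) ≈ -0.447214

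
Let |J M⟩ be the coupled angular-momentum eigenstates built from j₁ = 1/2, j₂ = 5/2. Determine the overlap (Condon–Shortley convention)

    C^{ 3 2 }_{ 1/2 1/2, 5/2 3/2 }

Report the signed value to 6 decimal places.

+0.912871  (= +√(5/6))

triangle: 0!·1!·5!/7! = 120/5040
(j±m)!: 1!·0!·4!·1!·5!·1! = 2880
prefactor² = (2J+1)·Δ·N² = 480
  k=0: +1/(0!·0!·0!·4!·1!·1!) = 1/24
Σ = 1/24  ⇒  CG² = 480·1/24² = 5/6
CG = +√(5/6) = +0.912871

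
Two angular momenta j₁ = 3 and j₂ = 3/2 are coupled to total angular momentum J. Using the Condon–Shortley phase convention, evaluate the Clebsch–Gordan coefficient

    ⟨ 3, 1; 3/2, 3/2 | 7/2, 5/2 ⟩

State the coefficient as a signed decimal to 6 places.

-0.690066

j₁+j₂−J=1  J+j₁−j₂=5  J−j₁+j₂=2  j₁+j₂+J+1=9
(j₁±m₁, j₂±m₂, J±M) = (4,2,3,0,6,1)
P² = 7680/7
sum k=1..1:
  [1] −1/48 = -1/48
S = -1/48
C² = P²·S² = 10/21 ; C = -0.690066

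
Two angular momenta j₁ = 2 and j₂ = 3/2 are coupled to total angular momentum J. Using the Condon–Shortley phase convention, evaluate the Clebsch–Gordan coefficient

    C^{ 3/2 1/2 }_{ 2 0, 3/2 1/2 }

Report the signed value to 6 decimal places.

√[4·2!2!1!/6! · 2!2!2!1!2!1!] = √(16/45)
  +(−1)^1/∏(1,1,1,1,1,0)! = -1  (running -1)
  +(−1)^2/∏(2,0,0,0,2,1)! = 1/4  (running -3/4)
⟨..|..⟩ = √(16/45)·(-3/4) = -0.447214

−√(1/5) = -0.447214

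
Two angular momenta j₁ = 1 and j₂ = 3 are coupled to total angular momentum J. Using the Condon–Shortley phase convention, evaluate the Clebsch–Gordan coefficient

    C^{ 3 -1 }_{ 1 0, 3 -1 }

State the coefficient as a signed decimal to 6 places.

+0.288675  (= +√(1/12))

triangle: 1!×1!×5!/8! = 120/40320
(j±m)!: 1!×1!×2!×4!×2!×4! = 2304
prefactor² = (2J+1)×Δ×N² = 48
  k=0: +1/(0!×1!×1!×2!×0!×3!) = 1/12
  k=1: −1/(1!×0!×0!×1!×1!×4!) = -1/24
Σ = 1/24  ⇒  CG² = 48×1/24² = 1/12
CG = +√(1/12) = +0.288675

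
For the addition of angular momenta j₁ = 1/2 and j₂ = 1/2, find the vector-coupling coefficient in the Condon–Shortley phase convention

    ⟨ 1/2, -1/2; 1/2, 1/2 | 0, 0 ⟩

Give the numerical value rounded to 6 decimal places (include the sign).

√[1·1!0!0!/2! · 0!1!1!0!0!0!] = √(1/2)
  +(−1)^1/∏(1,0,0,0,0,0)! = -1  (running -1)
⟨..|..⟩ = √(1/2)·(-1) = -0.707107

−√(1/2) = -0.707107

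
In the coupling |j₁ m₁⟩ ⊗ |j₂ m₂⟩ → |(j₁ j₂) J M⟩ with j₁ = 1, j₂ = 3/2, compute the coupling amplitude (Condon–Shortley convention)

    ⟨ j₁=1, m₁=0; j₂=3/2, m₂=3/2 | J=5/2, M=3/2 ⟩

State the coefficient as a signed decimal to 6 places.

√[6·0!2!3!/6! · 1!1!3!0!4!1!] = √(72/5)
  +(−1)^0/∏(0,0,1,3,1,0)! = 1/6  (running 1/6)
⟨..|..⟩ = √(72/5)·(1/6) = +0.632456

+0.632456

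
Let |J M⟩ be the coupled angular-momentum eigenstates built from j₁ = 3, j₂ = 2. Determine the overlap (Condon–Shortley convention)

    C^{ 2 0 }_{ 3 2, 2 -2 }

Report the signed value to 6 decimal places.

√[5·3!3!1!/8! · 5!1!0!4!2!2!] = √(360/7)
  +(−1)^0/∏(0,3,1,0,2,1)! = 1/12  (running 1/12)
⟨..|..⟩ = √(360/7)·(1/12) = +0.597614

+0.597614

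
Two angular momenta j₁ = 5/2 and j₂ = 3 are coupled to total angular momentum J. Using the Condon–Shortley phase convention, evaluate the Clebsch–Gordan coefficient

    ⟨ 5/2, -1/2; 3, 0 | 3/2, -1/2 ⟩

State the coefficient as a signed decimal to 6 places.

+√(4/35) ≈ +0.338062

√[4·4!1!2!/8! · 2!3!3!3!1!2!] = √(144/35)
  +(−1)^2/∏(2,2,1,1,0,1)! = 1/4  (running 1/4)
  +(−1)^3/∏(3,1,0,0,1,2)! = -1/12  (running 1/6)
⟨..|..⟩ = √(144/35)·(1/6) = +0.338062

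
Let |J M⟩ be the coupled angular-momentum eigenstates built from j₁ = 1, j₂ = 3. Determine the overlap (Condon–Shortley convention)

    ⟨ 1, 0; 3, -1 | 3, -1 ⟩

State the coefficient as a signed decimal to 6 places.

+0.288675

√[7·1!1!5!/8! · 1!1!2!4!2!4!] = √(48)
  +(−1)^0/∏(0,1,1,2,0,3)! = 1/12  (running 1/12)
  +(−1)^1/∏(1,0,0,1,1,4)! = -1/24  (running 1/24)
⟨..|..⟩ = √(48)·(1/24) = +0.288675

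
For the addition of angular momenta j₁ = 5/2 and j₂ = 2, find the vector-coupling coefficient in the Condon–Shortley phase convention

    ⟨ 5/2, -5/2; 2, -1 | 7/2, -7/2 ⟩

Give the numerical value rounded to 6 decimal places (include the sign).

−√(5/9) ≈ -0.745356

j₁+j₂−J=1  J+j₁−j₂=4  J−j₁+j₂=3  j₁+j₂+J+1=9
(j₁±m₁, j₂±m₂, J±M) = (0,5,1,3,0,7)
P² = 11520
sum k=1..1:
  [1] −1/144 = -1/144
S = -1/144
C² = P²·S² = 5/9 ; C = -0.745356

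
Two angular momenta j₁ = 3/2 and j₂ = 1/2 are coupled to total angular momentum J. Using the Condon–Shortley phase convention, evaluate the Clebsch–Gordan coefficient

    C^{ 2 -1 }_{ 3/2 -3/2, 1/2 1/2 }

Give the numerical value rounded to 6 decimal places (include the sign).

+0.500000

j₁+j₂−J=0  J+j₁−j₂=3  J−j₁+j₂=1  j₁+j₂+J+1=5
(j₁±m₁, j₂±m₂, J±M) = (0,3,1,0,1,3)
P² = 9
sum k=0..0:
  [0] +1/6 = 1/6
S = 1/6
C² = P²·S² = 1/4 ; C = +0.500000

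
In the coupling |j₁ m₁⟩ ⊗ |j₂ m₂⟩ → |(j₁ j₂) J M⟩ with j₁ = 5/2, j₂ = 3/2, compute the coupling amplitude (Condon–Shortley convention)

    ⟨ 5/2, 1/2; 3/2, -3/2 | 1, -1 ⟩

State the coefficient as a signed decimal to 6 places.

j₁+j₂−J=3  J+j₁−j₂=2  J−j₁+j₂=0  j₁+j₂+J+1=6
(j₁±m₁, j₂±m₂, J±M) = (3,2,0,3,0,2)
P² = 36/5
sum k=0..0:
  [0] +1/12 = 1/12
S = 1/12
C² = P²·S² = 1/20 ; C = +0.223607

+0.223607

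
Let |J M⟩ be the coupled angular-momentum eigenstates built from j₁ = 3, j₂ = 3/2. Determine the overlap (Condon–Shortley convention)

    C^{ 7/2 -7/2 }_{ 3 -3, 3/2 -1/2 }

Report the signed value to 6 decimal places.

−√(2/3) ≈ -0.816497

triangle: 1!*5!*2!/9! = 240/362880
(j±m)!: 0!*6!*1!*2!*0!*7! = 7257600
prefactor² = (2J+1)*Δ*N² = 38400
  k=1: −1/(1!*0!*5!*0!*0!*2!) = -1/240
Σ = -1/240  ⇒  CG² = 38400*(-1/240)² = 2/3
CG = −√(2/3) = -0.816497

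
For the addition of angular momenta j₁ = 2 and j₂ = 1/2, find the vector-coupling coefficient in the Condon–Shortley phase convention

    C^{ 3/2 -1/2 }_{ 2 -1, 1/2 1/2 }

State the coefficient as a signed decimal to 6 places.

j₁+j₂−J=1  J+j₁−j₂=3  J−j₁+j₂=0  j₁+j₂+J+1=5
(j₁±m₁, j₂±m₂, J±M) = (1,3,1,0,1,2)
P² = 12/5
sum k=1..1:
  [1] −1/2 = -1/2
S = -1/2
C² = P²·S² = 3/5 ; C = -0.774597

−√(3/5) = -0.774597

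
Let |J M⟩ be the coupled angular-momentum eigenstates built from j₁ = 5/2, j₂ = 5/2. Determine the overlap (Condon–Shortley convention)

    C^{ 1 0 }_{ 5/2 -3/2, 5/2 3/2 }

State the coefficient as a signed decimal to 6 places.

−√(9/70) ≈ -0.358569

j₁+j₂−J=4  J+j₁−j₂=1  J−j₁+j₂=1  j₁+j₂+J+1=7
(j₁±m₁, j₂±m₂, J±M) = (1,4,4,1,1,1)
P² = 288/35
sum k=3..4:
  [3] −1/6 = -1/6
  [4] +1/24 = 1/24
S = -1/8
C² = P²·S² = 9/70 ; C = -0.358569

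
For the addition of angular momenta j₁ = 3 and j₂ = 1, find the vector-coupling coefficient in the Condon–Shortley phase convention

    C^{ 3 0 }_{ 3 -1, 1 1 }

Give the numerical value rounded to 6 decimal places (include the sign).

√[7·1!5!1!/8! · 2!4!2!0!3!3!] = √(72)
  +(−1)^1/∏(1,0,3,1,2,0)! = -1/12  (running -1/12)
⟨..|..⟩ = √(72)·(-1/12) = -0.707107

−√(1/2) ≈ -0.707107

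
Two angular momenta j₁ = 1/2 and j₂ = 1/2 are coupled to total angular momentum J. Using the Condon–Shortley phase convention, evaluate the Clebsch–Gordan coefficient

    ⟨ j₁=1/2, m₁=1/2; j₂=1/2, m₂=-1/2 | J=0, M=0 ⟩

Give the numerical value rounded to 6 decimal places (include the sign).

triangle: 1!*0!*0!/2! = 1/2
(j±m)!: 1!*0!*0!*1!*0!*0! = 1
prefactor² = (2J+1)*Δ*N² = 1/2
  k=0: +1/(0!*1!*0!*0!*0!*0!) = 1
Σ = 1  ⇒  CG² = 1/2*1² = 1/2
CG = +√(1/2) = +0.707107

+0.707107  (= +√(1/2))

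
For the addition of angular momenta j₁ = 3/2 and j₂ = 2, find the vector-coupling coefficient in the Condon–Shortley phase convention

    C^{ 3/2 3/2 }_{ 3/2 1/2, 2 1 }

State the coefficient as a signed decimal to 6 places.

−√(2/5) = -0.632456

j₁+j₂−J=2  J+j₁−j₂=1  J−j₁+j₂=2  j₁+j₂+J+1=6
(j₁±m₁, j₂±m₂, J±M) = (2,1,3,1,3,0)
P² = 8/5
sum k=1..1:
  [1] −1/2 = -1/2
S = -1/2
C² = P²·S² = 2/5 ; C = -0.632456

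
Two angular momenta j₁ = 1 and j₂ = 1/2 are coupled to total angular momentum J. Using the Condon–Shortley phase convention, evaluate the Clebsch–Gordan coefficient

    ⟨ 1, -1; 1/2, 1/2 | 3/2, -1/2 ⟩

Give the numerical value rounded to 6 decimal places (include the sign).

+0.577350

triangle: 0!×2!×1!/4! = 2/24
(j±m)!: 0!×2!×1!×0!×1!×2! = 4
prefactor² = (2J+1)×Δ×N² = 4/3
  k=0: +1/(0!×0!×2!×1!×0!×0!) = 1/2
Σ = 1/2  ⇒  CG² = 4/3×1/2² = 1/3
CG = +√(1/3) = +0.577350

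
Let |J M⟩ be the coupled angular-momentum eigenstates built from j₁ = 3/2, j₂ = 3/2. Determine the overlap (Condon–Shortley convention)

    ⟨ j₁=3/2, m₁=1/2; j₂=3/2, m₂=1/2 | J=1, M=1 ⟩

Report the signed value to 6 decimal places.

triangle: 2!*1!*1!/5! = 2/120
(j±m)!: 2!*1!*2!*1!*2!*0! = 8
prefactor² = (2J+1)*Δ*N² = 2/5
  k=1: −1/(1!*1!*0!*1!*1!*0!) = -1
Σ = -1  ⇒  CG² = 2/5*(-1)² = 2/5
CG = −√(2/5) = -0.632456

-0.632456  (= −√(2/5))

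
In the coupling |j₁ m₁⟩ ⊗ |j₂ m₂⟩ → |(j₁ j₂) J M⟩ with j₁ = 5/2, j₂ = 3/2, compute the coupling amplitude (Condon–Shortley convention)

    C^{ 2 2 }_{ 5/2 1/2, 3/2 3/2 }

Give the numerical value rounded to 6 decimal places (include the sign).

+√(1/7) ≈ +0.377964

√[5·2!3!1!/7! · 3!2!3!0!4!0!] = √(144/7)
  +(−1)^2/∏(2,0,0,1,3,0)! = 1/12  (running 1/12)
⟨..|..⟩ = √(144/7)·(1/12) = +0.377964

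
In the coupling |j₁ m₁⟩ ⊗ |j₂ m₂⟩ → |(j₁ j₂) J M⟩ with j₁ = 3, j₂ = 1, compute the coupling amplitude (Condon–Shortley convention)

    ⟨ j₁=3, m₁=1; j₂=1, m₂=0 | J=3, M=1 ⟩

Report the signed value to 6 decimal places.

+√(1/12) ≈ +0.288675

√[7·1!5!1!/8! · 4!2!1!1!4!2!] = √(48)
  +(−1)^0/∏(0,1,2,1,3,0)! = 1/12  (running 1/12)
  +(−1)^1/∏(1,0,1,0,4,1)! = -1/24  (running 1/24)
⟨..|..⟩ = √(48)·(1/24) = +0.288675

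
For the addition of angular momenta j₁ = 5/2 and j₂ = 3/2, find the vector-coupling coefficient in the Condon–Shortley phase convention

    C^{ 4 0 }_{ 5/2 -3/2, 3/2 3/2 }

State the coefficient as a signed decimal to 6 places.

+√(1/14) = +0.267261

√[9·0!5!3!/9! · 1!4!3!0!4!4!] = √(10368/7)
  +(−1)^0/∏(0,0,4,3,1,0)! = 1/144  (running 1/144)
⟨..|..⟩ = √(10368/7)·(1/144) = +0.267261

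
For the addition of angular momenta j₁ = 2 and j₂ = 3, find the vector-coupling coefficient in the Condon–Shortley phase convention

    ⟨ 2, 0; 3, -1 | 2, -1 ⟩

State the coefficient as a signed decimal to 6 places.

√[5·3!1!3!/8! · 2!2!2!4!1!3!] = √(36/7)
  +(−1)^1/∏(1,2,1,1,0,2)! = -1/4  (running -1/4)
  +(−1)^2/∏(2,1,0,0,1,3)! = 1/12  (running -1/6)
⟨..|..⟩ = √(36/7)·(-1/6) = -0.377964

−√(1/7) ≈ -0.377964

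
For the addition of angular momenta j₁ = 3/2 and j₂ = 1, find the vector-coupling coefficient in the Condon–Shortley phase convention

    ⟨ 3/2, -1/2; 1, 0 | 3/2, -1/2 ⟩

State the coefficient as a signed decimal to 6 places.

triangle: 1!·2!·1!/5! = 2/120
(j±m)!: 1!·2!·1!·1!·1!·2! = 4
prefactor² = (2J+1)·Δ·N² = 4/15
  k=0: +1/(0!·1!·2!·1!·0!·0!) = 1/2
  k=1: −1/(1!·0!·1!·0!·1!·1!) = -1
Σ = -1/2  ⇒  CG² = 4/15·(-1/2)² = 1/15
CG = −√(1/15) = -0.258199

-0.258199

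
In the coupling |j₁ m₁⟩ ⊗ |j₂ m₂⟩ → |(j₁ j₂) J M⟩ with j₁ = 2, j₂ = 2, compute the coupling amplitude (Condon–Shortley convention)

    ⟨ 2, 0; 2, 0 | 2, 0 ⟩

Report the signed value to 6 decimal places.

j₁+j₂−J=2  J+j₁−j₂=2  J−j₁+j₂=2  j₁+j₂+J+1=7
(j₁±m₁, j₂±m₂, J±M) = (2,2,2,2,2,2)
P² = 32/63
sum k=0..2:
  [0] +1/8 = 1/8
  [1] −1/1 = -1
  [2] +1/8 = 1/8
S = -3/4
C² = P²·S² = 2/7 ; C = -0.534522

-0.534522  (= −√(2/7))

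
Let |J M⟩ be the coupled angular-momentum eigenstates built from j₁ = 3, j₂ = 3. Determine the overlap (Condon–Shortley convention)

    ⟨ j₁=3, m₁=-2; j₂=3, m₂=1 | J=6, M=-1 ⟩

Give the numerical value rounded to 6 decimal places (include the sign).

√[13·0!6!6!/13! · 1!5!4!2!5!7!] = √(41472000/11)
  +(−1)^0/∏(0,0,5,4,1,2)! = 1/5760  (running 1/5760)
⟨..|..⟩ = √(41472000/11)·(1/5760) = +0.337100

+√(5/44) = +0.337100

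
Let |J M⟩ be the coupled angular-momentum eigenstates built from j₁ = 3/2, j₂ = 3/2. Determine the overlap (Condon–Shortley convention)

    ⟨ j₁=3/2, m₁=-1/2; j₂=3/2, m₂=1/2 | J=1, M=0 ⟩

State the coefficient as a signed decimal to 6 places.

−√(1/20) = -0.223607

j₁+j₂−J=2  J+j₁−j₂=1  J−j₁+j₂=1  j₁+j₂+J+1=5
(j₁±m₁, j₂±m₂, J±M) = (1,2,2,1,1,1)
P² = 1/5
sum k=1..2:
  [1] −1/1 = -1
  [2] +1/2 = 1/2
S = -1/2
C² = P²·S² = 1/20 ; C = -0.223607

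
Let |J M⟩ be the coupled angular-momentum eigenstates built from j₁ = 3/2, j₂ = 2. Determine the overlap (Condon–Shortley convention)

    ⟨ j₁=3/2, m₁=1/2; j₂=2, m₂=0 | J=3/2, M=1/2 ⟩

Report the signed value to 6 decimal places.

-0.447214

√[4·2!1!2!/6! · 2!1!2!2!2!1!] = √(16/45)
  +(−1)^0/∏(0,2,1,2,0,0)! = 1/4  (running 1/4)
  +(−1)^1/∏(1,1,0,1,1,1)! = -1  (running -3/4)
⟨..|..⟩ = √(16/45)·(-3/4) = -0.447214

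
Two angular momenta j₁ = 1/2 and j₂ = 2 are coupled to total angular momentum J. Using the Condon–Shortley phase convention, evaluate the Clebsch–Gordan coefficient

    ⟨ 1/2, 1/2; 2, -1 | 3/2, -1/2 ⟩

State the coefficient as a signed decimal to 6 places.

+√(3/5) = +0.774597

triangle: 1!·0!·3!/5! = 6/120
(j±m)!: 1!·0!·1!·3!·1!·2! = 12
prefactor² = (2J+1)·Δ·N² = 12/5
  k=0: +1/(0!·1!·0!·1!·0!·2!) = 1/2
Σ = 1/2  ⇒  CG² = 12/5·1/2² = 3/5
CG = +√(3/5) = +0.774597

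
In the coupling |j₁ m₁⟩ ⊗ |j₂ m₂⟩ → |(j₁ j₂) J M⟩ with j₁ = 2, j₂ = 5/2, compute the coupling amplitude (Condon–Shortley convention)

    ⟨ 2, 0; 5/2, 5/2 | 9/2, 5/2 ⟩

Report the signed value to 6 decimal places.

+0.408248

triangle: 0!·4!·5!/10! = 2880/3628800
(j±m)!: 2!·2!·5!·0!·7!·2! = 4838400
prefactor² = (2J+1)·Δ·N² = 38400
  k=0: +1/(0!·0!·2!·5!·2!·0!) = 1/480
Σ = 1/480  ⇒  CG² = 38400·1/480² = 1/6
CG = +√(1/6) = +0.408248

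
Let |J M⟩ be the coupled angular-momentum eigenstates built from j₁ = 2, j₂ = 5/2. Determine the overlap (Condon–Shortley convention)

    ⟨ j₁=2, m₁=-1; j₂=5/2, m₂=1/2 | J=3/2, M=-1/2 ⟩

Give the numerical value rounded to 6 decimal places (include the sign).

j₁+j₂−J=3  J+j₁−j₂=1  J−j₁+j₂=2  j₁+j₂+J+1=7
(j₁±m₁, j₂±m₂, J±M) = (1,3,3,2,1,2)
P² = 48/35
sum k=2..3:
  [2] +1/2 = 1/2
  [3] −1/12 = -1/12
S = 5/12
C² = P²·S² = 5/21 ; C = +0.487950

+√(5/21) = +0.487950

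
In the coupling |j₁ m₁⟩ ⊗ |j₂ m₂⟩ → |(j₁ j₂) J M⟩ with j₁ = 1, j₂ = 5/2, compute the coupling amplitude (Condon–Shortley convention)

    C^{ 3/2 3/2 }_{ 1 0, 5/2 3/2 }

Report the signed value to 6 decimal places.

−√(4/15) = -0.516398

√[4·2!0!3!/6! · 1!1!4!1!3!0!] = √(48/5)
  +(−1)^1/∏(1,1,0,3,0,0)! = -1/6  (running -1/6)
⟨..|..⟩ = √(48/5)·(-1/6) = -0.516398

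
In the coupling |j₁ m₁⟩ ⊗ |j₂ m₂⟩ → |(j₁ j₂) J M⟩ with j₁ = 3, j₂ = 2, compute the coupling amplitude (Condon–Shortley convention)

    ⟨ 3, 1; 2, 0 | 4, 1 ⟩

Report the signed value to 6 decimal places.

+√(3/28) = +0.327327

j₁+j₂−J=1  J+j₁−j₂=5  J−j₁+j₂=3  j₁+j₂+J+1=10
(j₁±m₁, j₂±m₂, J±M) = (4,2,2,2,5,3)
P² = 1728/7
sum k=0..1:
  [0] +1/24 = 1/24
  [1] −1/48 = -1/48
S = 1/48
C² = P²·S² = 3/28 ; C = +0.327327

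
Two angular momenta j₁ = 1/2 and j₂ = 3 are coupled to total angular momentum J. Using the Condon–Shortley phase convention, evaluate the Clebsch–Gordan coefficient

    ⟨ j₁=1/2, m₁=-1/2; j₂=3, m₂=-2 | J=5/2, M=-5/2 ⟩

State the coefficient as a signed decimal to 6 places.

j₁+j₂−J=1  J+j₁−j₂=0  J−j₁+j₂=5  j₁+j₂+J+1=7
(j₁±m₁, j₂±m₂, J±M) = (0,1,1,5,0,5)
P² = 14400/7
sum k=1..1:
  [1] −1/120 = -1/120
S = -1/120
C² = P²·S² = 1/7 ; C = -0.377964

-0.377964  (= −√(1/7))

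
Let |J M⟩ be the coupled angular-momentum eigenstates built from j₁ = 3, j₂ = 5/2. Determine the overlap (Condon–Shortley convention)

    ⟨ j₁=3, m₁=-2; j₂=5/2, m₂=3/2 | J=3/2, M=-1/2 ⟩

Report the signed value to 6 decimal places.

√[4·4!2!1!/8! · 1!5!4!1!1!2!] = √(192/7)
  +(−1)^3/∏(3,1,2,1,0,0)! = -1/12  (running -1/12)
  +(−1)^4/∏(4,0,1,0,1,1)! = 1/24  (running -1/24)
⟨..|..⟩ = √(192/7)·(-1/24) = -0.218218

-0.218218  (= −√(1/21))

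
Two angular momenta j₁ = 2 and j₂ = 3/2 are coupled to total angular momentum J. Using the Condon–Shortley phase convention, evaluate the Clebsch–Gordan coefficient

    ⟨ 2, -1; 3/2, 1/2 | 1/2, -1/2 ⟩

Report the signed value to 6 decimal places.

+0.547723  (= +√(3/10))

j₁+j₂−J=3  J+j₁−j₂=1  J−j₁+j₂=0  j₁+j₂+J+1=5
(j₁±m₁, j₂±m₂, J±M) = (1,3,2,1,0,1)
P² = 6/5
sum k=2..2:
  [2] +1/2 = 1/2
S = 1/2
C² = P²·S² = 3/10 ; C = +0.547723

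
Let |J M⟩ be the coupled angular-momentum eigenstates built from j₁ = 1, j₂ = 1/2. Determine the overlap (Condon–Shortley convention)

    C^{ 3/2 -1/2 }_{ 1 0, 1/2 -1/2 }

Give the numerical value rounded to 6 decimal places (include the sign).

+√(2/3) ≈ +0.816497

√[4·0!2!1!/4! · 1!1!0!1!1!2!] = √(2/3)
  +(−1)^0/∏(0,0,1,0,1,1)! = 1  (running 1)
⟨..|..⟩ = √(2/3)·(1) = +0.816497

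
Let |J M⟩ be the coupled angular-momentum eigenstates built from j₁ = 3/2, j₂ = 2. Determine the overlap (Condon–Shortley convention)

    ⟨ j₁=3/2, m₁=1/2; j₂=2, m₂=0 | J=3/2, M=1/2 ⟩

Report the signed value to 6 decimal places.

−√(1/5) = -0.447214

j₁+j₂−J=2  J+j₁−j₂=1  J−j₁+j₂=2  j₁+j₂+J+1=6
(j₁±m₁, j₂±m₂, J±M) = (2,1,2,2,2,1)
P² = 16/45
sum k=0..1:
  [0] +1/4 = 1/4
  [1] −1/1 = -1
S = -3/4
C² = P²·S² = 1/5 ; C = -0.447214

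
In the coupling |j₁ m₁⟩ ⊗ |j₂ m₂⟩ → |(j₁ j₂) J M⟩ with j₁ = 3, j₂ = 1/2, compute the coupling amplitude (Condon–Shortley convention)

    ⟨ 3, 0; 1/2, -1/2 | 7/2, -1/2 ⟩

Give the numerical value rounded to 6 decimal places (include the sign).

+√(4/7) = +0.755929

j₁+j₂−J=0  J+j₁−j₂=6  J−j₁+j₂=1  j₁+j₂+J+1=8
(j₁±m₁, j₂±m₂, J±M) = (3,3,0,1,3,4)
P² = 5184/7
sum k=0..0:
  [0] +1/36 = 1/36
S = 1/36
C² = P²·S² = 4/7 ; C = +0.755929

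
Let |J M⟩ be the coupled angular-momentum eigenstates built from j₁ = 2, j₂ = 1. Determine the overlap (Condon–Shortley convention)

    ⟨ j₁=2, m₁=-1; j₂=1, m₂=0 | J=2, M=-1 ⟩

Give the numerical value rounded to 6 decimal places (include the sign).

triangle: 1!×3!×1!/6! = 6/720
(j±m)!: 1!×3!×1!×1!×1!×3! = 36
prefactor² = (2J+1)×Δ×N² = 3/2
  k=0: +1/(0!×1!×3!×1!×0!×0!) = 1/6
  k=1: −1/(1!×0!×2!×0!×1!×1!) = -1/2
Σ = -1/3  ⇒  CG² = 3/2×(-1/3)² = 1/6
CG = −√(1/6) = -0.408248

-0.408248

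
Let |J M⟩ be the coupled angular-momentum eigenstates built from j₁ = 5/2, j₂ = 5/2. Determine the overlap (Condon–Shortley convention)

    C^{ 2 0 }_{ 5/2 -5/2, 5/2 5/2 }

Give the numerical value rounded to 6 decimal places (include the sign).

triangle: 3!×2!×2!/8! = 24/40320
(j±m)!: 0!×5!×5!×0!×2!×2! = 57600
prefactor² = (2J+1)×Δ×N² = 1200/7
  k=3: −1/(3!×0!×2!×2!×0!×0!) = -1/24
Σ = -1/24  ⇒  CG² = 1200/7×(-1/24)² = 25/84
CG = −√(25/84) = -0.545545

-0.545545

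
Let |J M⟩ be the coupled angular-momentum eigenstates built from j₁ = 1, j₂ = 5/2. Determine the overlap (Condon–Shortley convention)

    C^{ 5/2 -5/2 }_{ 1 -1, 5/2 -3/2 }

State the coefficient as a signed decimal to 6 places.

√[6·1!1!4!/7! · 0!2!1!4!0!5!] = √(1152/7)
  +(−1)^1/∏(1,0,1,0,0,4)! = -1/24  (running -1/24)
⟨..|..⟩ = √(1152/7)·(-1/24) = -0.534522

-0.534522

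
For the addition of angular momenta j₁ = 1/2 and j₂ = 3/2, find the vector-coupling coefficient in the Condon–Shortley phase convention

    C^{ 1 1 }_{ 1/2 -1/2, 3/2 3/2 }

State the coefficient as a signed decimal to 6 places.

triangle: 1!×0!×2!/4! = 2/24
(j±m)!: 0!×1!×3!×0!×2!×0! = 12
prefactor² = (2J+1)×Δ×N² = 3
  k=1: −1/(1!×0!×0!×2!×0!×0!) = -1/2
Σ = -1/2  ⇒  CG² = 3×(-1/2)² = 3/4
CG = −√(3/4) = -0.866025

−√(3/4) = -0.866025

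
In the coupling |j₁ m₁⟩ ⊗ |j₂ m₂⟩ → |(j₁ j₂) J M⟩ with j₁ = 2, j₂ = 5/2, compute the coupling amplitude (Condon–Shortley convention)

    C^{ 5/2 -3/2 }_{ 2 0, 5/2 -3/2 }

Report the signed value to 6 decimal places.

j₁+j₂−J=2  J+j₁−j₂=2  J−j₁+j₂=3  j₁+j₂+J+1=8
(j₁±m₁, j₂±m₂, J±M) = (2,2,1,4,1,4)
P² = 288/35
sum k=0..1:
  [0] +1/8 = 1/8
  [1] −1/6 = -1/6
S = -1/24
C² = P²·S² = 1/70 ; C = -0.119523

−√(1/70) = -0.119523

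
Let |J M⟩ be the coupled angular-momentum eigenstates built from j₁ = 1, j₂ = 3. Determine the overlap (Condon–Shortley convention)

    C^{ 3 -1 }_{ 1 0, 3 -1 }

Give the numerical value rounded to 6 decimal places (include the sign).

+√(1/12) ≈ +0.288675

j₁+j₂−J=1  J+j₁−j₂=1  J−j₁+j₂=5  j₁+j₂+J+1=8
(j₁±m₁, j₂±m₂, J±M) = (1,1,2,4,2,4)
P² = 48
sum k=0..1:
  [0] +1/12 = 1/12
  [1] −1/24 = -1/24
S = 1/24
C² = P²·S² = 1/12 ; C = +0.288675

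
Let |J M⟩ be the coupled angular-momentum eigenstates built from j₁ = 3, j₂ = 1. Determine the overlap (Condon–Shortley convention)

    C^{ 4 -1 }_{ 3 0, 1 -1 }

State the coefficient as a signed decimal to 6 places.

+√(5/14) ≈ +0.597614

√[9·0!6!2!/9! · 3!3!0!2!3!5!] = √(12960/7)
  +(−1)^0/∏(0,0,3,0,3,2)! = 1/72  (running 1/72)
⟨..|..⟩ = √(12960/7)·(1/72) = +0.597614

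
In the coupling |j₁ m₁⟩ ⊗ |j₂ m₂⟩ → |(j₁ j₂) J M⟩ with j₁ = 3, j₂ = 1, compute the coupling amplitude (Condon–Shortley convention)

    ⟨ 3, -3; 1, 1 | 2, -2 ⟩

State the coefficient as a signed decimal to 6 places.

+0.845154

√[5·2!4!0!/7! · 0!6!2!0!0!4!] = √(11520/7)
  +(−1)^2/∏(2,0,4,0,0,0)! = 1/48  (running 1/48)
⟨..|..⟩ = √(11520/7)·(1/48) = +0.845154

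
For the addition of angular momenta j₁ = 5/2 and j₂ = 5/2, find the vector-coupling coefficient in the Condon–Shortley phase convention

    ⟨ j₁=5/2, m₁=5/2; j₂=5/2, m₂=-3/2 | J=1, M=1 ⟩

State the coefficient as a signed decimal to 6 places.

+√(1/7) = +0.377964

triangle: 4!*1!*1!/7! = 24/5040
(j±m)!: 5!*0!*1!*4!*2!*0! = 5760
prefactor² = (2J+1)*Δ*N² = 576/7
  k=0: +1/(0!*4!*0!*1!*1!*0!) = 1/24
Σ = 1/24  ⇒  CG² = 576/7*1/24² = 1/7
CG = +√(1/7) = +0.377964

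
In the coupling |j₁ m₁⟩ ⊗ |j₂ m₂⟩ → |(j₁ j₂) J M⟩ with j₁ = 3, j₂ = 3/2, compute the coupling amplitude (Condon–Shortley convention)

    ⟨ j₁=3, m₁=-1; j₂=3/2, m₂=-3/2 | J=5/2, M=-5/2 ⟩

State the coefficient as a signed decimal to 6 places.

+√(3/28) ≈ +0.327327

j₁+j₂−J=2  J+j₁−j₂=4  J−j₁+j₂=1  j₁+j₂+J+1=8
(j₁±m₁, j₂±m₂, J±M) = (2,4,0,3,0,5)
P² = 1728/7
sum k=0..0:
  [0] +1/48 = 1/48
S = 1/48
C² = P²·S² = 3/28 ; C = +0.327327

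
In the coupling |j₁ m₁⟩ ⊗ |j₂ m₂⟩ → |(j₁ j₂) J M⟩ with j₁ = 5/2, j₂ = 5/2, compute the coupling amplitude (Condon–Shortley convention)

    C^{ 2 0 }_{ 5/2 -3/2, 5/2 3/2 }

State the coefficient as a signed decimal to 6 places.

√[5·3!2!2!/8! · 1!4!4!1!2!2!] = √(48/7)
  +(−1)^2/∏(2,1,2,2,0,0)! = 1/8  (running 1/8)
  +(−1)^3/∏(3,0,1,1,1,1)! = -1/6  (running -1/24)
⟨..|..⟩ = √(48/7)·(-1/24) = -0.109109

-0.109109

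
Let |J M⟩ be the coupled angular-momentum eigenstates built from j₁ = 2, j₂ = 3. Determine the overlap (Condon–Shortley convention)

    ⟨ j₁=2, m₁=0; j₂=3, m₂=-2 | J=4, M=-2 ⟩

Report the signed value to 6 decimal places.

+√(12/35) ≈ +0.585540

triangle: 1!*3!*5!/10! = 720/3628800
(j±m)!: 2!*2!*1!*5!*2!*6! = 691200
prefactor² = (2J+1)*Δ*N² = 8640/7
  k=0: +1/(0!*1!*2!*1!*1!*4!) = 1/48
  k=1: −1/(1!*0!*1!*0!*2!*5!) = -1/240
Σ = 1/60  ⇒  CG² = 8640/7*1/60² = 12/35
CG = +√(12/35) = +0.585540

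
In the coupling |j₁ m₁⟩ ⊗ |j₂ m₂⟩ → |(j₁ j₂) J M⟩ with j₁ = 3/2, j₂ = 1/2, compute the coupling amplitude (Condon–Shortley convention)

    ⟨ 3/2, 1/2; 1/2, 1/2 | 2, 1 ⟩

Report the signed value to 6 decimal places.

+0.866025

j₁+j₂−J=0  J+j₁−j₂=3  J−j₁+j₂=1  j₁+j₂+J+1=5
(j₁±m₁, j₂±m₂, J±M) = (2,1,1,0,3,1)
P² = 3
sum k=0..0:
  [0] +1/2 = 1/2
S = 1/2
C² = P²·S² = 3/4 ; C = +0.866025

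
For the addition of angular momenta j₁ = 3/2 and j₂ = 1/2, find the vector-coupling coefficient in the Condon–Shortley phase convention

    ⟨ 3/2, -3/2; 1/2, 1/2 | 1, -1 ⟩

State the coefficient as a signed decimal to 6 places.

triangle: 1!*2!*0!/4! = 2/24
(j±m)!: 0!*3!*1!*0!*0!*2! = 12
prefactor² = (2J+1)*Δ*N² = 3
  k=1: −1/(1!*0!*2!*0!*0!*0!) = -1/2
Σ = -1/2  ⇒  CG² = 3*(-1/2)² = 3/4
CG = −√(3/4) = -0.866025

-0.866025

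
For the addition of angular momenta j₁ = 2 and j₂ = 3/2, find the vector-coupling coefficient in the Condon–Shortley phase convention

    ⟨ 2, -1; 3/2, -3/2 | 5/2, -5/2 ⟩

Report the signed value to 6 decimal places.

√[6·1!3!2!/7! · 1!3!0!3!0!5!] = √(432/7)
  +(−1)^0/∏(0,1,3,0,0,2)! = 1/12  (running 1/12)
⟨..|..⟩ = √(432/7)·(1/12) = +0.654654

+0.654654  (= +√(3/7))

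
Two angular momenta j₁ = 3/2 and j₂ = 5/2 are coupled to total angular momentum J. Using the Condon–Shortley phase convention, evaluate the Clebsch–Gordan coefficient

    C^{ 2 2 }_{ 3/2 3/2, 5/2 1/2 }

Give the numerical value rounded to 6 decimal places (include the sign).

+√(1/7) = +0.377964

√[5·2!1!3!/7! · 3!0!3!2!4!0!] = √(144/7)
  +(−1)^0/∏(0,2,0,3,1,0)! = 1/12  (running 1/12)
⟨..|..⟩ = √(144/7)·(1/12) = +0.377964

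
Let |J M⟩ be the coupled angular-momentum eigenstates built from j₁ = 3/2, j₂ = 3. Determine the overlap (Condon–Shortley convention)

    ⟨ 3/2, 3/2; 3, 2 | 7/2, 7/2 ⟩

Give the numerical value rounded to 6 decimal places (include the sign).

j₁+j₂−J=1  J+j₁−j₂=2  J−j₁+j₂=5  j₁+j₂+J+1=9
(j₁±m₁, j₂±m₂, J±M) = (3,0,5,1,7,0)
P² = 19200
sum k=0..0:
  [0] +1/240 = 1/240
S = 1/240
C² = P²·S² = 1/3 ; C = +0.577350

+√(1/3) ≈ +0.577350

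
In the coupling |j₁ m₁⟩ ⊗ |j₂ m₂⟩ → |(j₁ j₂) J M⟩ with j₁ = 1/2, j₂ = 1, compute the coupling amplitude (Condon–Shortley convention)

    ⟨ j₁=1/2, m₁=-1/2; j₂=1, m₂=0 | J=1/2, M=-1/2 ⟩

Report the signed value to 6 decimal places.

j₁+j₂−J=1  J+j₁−j₂=0  J−j₁+j₂=1  j₁+j₂+J+1=3
(j₁±m₁, j₂±m₂, J±M) = (0,1,1,1,0,1)
P² = 1/3
sum k=1..1:
  [1] −1/1 = -1
S = -1
C² = P²·S² = 1/3 ; C = -0.577350

−√(1/3) ≈ -0.577350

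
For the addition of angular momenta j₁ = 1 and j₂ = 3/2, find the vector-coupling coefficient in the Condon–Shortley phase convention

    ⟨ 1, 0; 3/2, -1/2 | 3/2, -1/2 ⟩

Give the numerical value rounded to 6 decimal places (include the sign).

j₁+j₂−J=1  J+j₁−j₂=1  J−j₁+j₂=2  j₁+j₂+J+1=5
(j₁±m₁, j₂±m₂, J±M) = (1,1,1,2,1,2)
P² = 4/15
sum k=0..1:
  [0] +1/1 = 1
  [1] −1/2 = -1/2
S = 1/2
C² = P²·S² = 1/15 ; C = +0.258199

+0.258199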